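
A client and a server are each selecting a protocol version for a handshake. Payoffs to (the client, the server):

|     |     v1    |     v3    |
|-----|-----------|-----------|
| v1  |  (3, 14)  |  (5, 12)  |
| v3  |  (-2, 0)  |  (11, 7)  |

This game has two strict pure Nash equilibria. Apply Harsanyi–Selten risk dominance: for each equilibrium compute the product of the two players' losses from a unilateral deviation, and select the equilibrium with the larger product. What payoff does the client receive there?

At both v1: the client loses 3 − (-2) = 5 by deviating; the server loses 14 − 12 = 2. Product = 5·2 = 10.
At both v3: the client loses 11 − 5 = 6 by deviating; the server loses 7 − 0 = 7. Product = 6·7 = 42.
42 > 10, so both v3 is risk-dominant. The client's payoff there is 11.

11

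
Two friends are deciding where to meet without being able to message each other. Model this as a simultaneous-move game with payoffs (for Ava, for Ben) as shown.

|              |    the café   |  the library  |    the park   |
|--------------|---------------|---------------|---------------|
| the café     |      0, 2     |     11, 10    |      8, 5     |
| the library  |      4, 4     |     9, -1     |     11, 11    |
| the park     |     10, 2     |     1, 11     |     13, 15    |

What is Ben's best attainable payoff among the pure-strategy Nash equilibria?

15

(the café, the library) is a pure NE (Ava: 11 ≥ 9; Ben: 10 ≥ 5). Ben gets 10.
Both the park is a pure NE (Ava: 13 ≥ 11; Ben: 15 ≥ 11). Ben gets 15.
Every other cell has a profitable deviation for at least one player. Highest of {10, 15} is 15.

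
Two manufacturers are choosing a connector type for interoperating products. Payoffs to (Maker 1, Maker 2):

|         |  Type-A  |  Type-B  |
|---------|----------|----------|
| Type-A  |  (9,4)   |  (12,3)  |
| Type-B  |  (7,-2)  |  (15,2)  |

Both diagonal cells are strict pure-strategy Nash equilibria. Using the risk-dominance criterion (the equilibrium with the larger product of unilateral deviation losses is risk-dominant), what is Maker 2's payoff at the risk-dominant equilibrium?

At both Type-A: Maker 1 loses 9 − 7 = 2 by deviating; Maker 2 loses 4 − 3 = 1. Product = 2·1 = 2.
At both Type-B: Maker 1 loses 15 − 12 = 3 by deviating; Maker 2 loses 2 − (-2) = 4. Product = 3·4 = 12.
12 > 2, so both Type-B is risk-dominant. Maker 2's payoff there is 2.

2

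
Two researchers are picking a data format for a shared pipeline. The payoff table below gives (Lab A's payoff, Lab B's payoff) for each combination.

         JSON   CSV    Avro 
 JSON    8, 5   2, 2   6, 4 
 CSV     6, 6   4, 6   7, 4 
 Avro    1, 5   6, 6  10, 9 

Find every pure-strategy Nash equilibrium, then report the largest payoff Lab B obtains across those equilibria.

9

Both JSON is a pure NE (Lab A: 8 ≥ 6; Lab B: 5 ≥ 4). Lab B gets 5.
Both Avro is a pure NE (Lab A: 10 ≥ 7; Lab B: 9 ≥ 6). Lab B gets 9.
Every other cell has a profitable deviation for at least one player. Highest of {5, 9} is 9.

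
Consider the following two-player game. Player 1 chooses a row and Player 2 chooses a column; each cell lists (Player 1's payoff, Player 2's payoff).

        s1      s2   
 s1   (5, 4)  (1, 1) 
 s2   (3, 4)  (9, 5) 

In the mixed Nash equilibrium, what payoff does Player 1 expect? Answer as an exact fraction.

Player 2 mixes with probability q on s1, chosen so Player 1 is indifferent: 5q + 1(1−q) = 3q + 9(1−q) gives q = 4/5.
Player 1's expected payoff (from either row, since indifferent) is 5·4/5 + 1·1/5 = 21/5.

21/5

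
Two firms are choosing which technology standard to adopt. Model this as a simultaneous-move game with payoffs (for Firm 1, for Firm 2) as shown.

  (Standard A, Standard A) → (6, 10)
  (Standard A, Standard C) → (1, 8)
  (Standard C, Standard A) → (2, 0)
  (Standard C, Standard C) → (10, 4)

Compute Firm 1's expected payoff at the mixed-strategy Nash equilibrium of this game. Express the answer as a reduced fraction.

58/13

Firm 2 mixes with probability q on Standard A, chosen so Firm 1 is indifferent: 6q + 1(1−q) = 2q + 10(1−q) gives q = 9/13.
Firm 1's expected payoff (from either row, since indifferent) is 6·9/13 + 1·4/13 = 58/13.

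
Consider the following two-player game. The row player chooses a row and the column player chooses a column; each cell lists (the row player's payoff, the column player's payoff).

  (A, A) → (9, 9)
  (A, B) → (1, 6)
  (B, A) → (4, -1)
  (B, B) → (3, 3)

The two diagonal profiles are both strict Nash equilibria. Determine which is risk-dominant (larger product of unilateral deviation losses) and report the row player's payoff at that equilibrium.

At both A: the row player loses 9 − 4 = 5 by deviating; the column player loses 9 − 6 = 3. Product = 5·3 = 15.
At both B: the row player loses 3 − 1 = 2 by deviating; the column player loses 3 − (-1) = 4. Product = 2·4 = 8.
15 > 8, so both A is risk-dominant. The row player's payoff there is 9.

9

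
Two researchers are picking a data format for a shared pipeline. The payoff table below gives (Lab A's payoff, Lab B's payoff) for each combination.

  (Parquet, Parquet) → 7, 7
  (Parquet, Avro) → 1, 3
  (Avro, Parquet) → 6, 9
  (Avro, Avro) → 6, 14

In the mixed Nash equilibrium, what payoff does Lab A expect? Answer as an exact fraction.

6

Lab B mixes with probability q on Parquet, chosen so Lab A is indifferent: 7q + 1(1−q) = 6q + 6(1−q) gives q = 5/6.
Lab A's expected payoff (from either row, since indifferent) is 7·5/6 + 1·1/6 = 6.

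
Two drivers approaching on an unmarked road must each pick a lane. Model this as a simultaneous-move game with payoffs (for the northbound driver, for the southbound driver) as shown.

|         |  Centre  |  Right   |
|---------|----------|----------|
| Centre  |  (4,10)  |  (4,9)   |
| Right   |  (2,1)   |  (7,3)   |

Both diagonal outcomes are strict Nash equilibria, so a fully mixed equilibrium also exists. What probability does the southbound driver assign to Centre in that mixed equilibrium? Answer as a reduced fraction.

The southbound driver's mix q on Centre must make the northbound driver indifferent between Centre and Right.
The northbound driver's payoff from Centre: 4q + 4(1−q). From Right: 2q + 7(1−q).
Set equal: 2q = 3(1−q) → q = 3/5.

3/5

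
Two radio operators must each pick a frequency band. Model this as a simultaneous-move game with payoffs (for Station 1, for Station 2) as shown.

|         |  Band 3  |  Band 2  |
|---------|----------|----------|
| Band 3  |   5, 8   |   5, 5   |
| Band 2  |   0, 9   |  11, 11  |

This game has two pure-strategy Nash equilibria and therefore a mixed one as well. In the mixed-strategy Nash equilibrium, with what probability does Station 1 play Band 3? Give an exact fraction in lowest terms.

2/5

Station 1's mix p on Band 3 must make Station 2 indifferent between Band 3 and Band 2.
Station 2's payoff from Band 3: 8p + 9(1−p). From Band 2: 5p + 11(1−p).
Set equal: 3p = 2(1−p) → p = 2/5.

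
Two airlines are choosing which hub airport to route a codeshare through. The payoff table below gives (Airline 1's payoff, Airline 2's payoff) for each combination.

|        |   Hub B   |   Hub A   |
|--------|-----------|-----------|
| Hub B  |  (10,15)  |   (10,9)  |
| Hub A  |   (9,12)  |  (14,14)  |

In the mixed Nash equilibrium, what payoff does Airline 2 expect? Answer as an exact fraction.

Airline 1 mixes with probability p on Hub B, chosen so Airline 2 is indifferent: 15p + 12(1−p) = 9p + 14(1−p) gives p = 1/4.
Airline 2's expected payoff is 15·1/4 + 12·3/4 = 51/4.

51/4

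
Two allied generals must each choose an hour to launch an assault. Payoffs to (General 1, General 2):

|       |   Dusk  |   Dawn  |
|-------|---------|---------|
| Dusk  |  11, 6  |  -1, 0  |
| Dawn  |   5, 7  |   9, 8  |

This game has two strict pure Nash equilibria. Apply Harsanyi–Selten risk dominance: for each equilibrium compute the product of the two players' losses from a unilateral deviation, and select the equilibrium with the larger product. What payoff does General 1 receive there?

11

At both Dusk: General 1 loses 11 − 5 = 6 by deviating; General 2 loses 6 − 0 = 6. Product = 6·6 = 36.
At both Dawn: General 1 loses 9 − (-1) = 10 by deviating; General 2 loses 8 − 7 = 1. Product = 10·1 = 10.
36 > 10, so both Dusk is risk-dominant. General 1's payoff there is 11.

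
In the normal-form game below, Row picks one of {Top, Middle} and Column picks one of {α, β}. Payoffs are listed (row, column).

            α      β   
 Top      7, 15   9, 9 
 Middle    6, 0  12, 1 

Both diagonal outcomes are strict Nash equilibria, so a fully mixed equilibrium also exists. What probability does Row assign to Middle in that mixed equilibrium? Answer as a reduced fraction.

6/7

Row's mix p on Top must make Column indifferent between α and β.
Column's payoff from α: 15p + 0(1−p). From β: 9p + 1(1−p).
Set equal: 6p = 1(1−p) → p = 1/7.
Probability on Middle is 1 − 1/7 = 6/7.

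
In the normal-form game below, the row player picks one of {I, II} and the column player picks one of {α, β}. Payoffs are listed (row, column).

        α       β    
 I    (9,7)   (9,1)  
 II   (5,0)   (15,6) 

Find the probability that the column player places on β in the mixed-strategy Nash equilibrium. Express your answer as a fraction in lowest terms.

2/5

The column player's mix q on α must make the row player indifferent between I and II.
The row player's payoff from I: 9q + 9(1−q). From II: 5q + 15(1−q).
Set equal: 4q = 6(1−q) → q = 6/10 = 3/5.
Probability on β is 1 − 3/5 = 2/5.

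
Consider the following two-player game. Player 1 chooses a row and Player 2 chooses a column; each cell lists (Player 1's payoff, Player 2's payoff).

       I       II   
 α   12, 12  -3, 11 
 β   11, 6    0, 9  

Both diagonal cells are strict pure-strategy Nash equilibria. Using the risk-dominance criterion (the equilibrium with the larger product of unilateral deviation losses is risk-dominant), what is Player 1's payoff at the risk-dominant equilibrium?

0

At (α, I): Player 1 loses 12 − 11 = 1 by deviating; Player 2 loses 12 − 11 = 1. Product = 1·1 = 1.
At (β, II): Player 1 loses 0 − (-3) = 3 by deviating; Player 2 loses 9 − 6 = 3. Product = 3·3 = 9.
9 > 1, so (β, II) is risk-dominant. Player 1's payoff there is 0.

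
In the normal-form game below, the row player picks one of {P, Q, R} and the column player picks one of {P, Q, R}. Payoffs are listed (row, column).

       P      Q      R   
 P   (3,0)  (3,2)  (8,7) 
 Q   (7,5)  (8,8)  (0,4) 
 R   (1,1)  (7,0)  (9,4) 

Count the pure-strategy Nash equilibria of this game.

2

Both Q: the row player gets 8 (best alternative 7); the column player gets 8 (best alternative 5). Neither deviates — NE.
Both R: the row player gets 9 (best alternative 8); the column player gets 4 (best alternative 1). Neither deviates — NE.
Both P is not a NE: the row player would switch to Q (7 > 3).
No other cell survives both best-response checks, so there are 2 pure NE.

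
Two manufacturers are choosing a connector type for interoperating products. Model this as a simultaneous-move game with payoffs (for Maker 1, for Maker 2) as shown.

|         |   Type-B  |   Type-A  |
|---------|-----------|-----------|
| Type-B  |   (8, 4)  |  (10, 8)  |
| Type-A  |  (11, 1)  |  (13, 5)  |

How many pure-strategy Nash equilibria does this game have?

Both Type-A: Maker 1 gets 13 (best alternative 10); Maker 2 gets 5 (best alternative 1). Neither deviates — NE.
Both Type-B is not a NE: Maker 1 would switch to Type-A (11 > 8).
No other cell survives both best-response checks, so there is 1 pure NE.

1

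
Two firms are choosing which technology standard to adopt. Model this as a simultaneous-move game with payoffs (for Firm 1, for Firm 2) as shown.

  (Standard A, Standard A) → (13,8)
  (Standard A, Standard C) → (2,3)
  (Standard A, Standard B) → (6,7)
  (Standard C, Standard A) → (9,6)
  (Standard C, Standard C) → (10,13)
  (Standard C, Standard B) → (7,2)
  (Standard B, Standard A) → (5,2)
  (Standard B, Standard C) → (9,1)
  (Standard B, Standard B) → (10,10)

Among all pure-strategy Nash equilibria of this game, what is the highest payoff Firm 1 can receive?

Both Standard A is a pure NE (Firm 1: 13 ≥ 9; Firm 2: 8 ≥ 7). Firm 1 gets 13.
Both Standard C is a pure NE (Firm 1: 10 ≥ 9; Firm 2: 13 ≥ 6). Firm 1 gets 10.
Both Standard B is a pure NE (Firm 1: 10 ≥ 7; Firm 2: 10 ≥ 2). Firm 1 gets 10.
Every other cell has a profitable deviation for at least one player. Highest of {13, 10, 10} is 13.

13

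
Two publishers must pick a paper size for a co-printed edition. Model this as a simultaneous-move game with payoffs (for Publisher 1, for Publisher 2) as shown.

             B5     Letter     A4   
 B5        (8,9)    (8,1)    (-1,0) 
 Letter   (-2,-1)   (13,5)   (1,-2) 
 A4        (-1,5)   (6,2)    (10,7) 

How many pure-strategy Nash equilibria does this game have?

Both B5: Publisher 1 gets 8 (best alternative -1); Publisher 2 gets 9 (best alternative 1). Neither deviates — NE.
Both Letter: Publisher 1 gets 13 (best alternative 8); Publisher 2 gets 5 (best alternative -1). Neither deviates — NE.
Both A4: Publisher 1 gets 10 (best alternative 1); Publisher 2 gets 7 (best alternative 5). Neither deviates — NE.
(B5, A4) is not a NE: Publisher 1 would switch to A4 (10 > -1).
No other cell survives both best-response checks, so there are 3 pure NE.

3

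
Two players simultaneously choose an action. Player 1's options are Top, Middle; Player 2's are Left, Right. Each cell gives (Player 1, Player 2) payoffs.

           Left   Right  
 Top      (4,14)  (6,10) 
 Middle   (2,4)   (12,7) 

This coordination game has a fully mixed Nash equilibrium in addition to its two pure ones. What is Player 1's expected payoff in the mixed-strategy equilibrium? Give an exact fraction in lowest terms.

Player 2 mixes with probability q on Left, chosen so Player 1 is indifferent: 4q + 6(1−q) = 2q + 12(1−q) gives q = 3/4.
Player 1's expected payoff (from either row, since indifferent) is 4·3/4 + 6·1/4 = 9/2.

9/2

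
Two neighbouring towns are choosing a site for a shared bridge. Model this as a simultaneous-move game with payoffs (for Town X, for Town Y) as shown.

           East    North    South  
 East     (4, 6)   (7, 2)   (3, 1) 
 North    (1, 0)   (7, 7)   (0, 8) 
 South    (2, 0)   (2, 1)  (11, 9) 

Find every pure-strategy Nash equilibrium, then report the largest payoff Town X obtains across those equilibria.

Both East is a pure NE (Town X: 4 ≥ 2; Town Y: 6 ≥ 2). Town X gets 4.
Both South is a pure NE (Town X: 11 ≥ 3; Town Y: 9 ≥ 1). Town X gets 11.
Every other cell has a profitable deviation for at least one player. Highest of {4, 11} is 11.

11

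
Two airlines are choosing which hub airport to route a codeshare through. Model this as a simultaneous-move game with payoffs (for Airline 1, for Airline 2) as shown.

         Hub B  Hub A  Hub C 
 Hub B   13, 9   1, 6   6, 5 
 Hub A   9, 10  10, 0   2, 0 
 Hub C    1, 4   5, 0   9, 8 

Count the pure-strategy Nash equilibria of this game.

2

Both Hub B: Airline 1 gets 13 (best alternative 9); Airline 2 gets 9 (best alternative 6). Neither deviates — NE.
Both Hub C: Airline 1 gets 9 (best alternative 6); Airline 2 gets 8 (best alternative 4). Neither deviates — NE.
Both Hub A is not a NE: Airline 2 would switch to Hub B (10 > 0).
No other cell survives both best-response checks, so there are 2 pure NE.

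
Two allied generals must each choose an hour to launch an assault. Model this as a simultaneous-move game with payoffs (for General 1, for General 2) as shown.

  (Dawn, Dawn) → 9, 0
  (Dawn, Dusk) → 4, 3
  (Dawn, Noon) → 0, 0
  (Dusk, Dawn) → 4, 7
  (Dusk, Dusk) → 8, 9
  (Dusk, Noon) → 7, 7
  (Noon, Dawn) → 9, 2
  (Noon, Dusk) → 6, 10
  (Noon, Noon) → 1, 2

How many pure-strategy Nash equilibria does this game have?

Both Dusk: General 1 gets 8 (best alternative 6); General 2 gets 9 (best alternative 7). Neither deviates — NE.
Both Dawn is not a NE: General 2 would switch to Dusk (3 > 0).
No other cell survives both best-response checks, so there is 1 pure NE.

1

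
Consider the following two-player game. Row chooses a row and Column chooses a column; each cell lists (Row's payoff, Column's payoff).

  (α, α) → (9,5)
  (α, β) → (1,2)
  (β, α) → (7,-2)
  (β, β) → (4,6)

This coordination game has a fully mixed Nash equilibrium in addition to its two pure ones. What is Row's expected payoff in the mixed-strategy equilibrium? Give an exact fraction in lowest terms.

Column mixes with probability q on α, chosen so Row is indifferent: 9q + 1(1−q) = 7q + 4(1−q) gives q = 3/5.
Row's expected payoff (from either row, since indifferent) is 9·3/5 + 1·2/5 = 29/5.

29/5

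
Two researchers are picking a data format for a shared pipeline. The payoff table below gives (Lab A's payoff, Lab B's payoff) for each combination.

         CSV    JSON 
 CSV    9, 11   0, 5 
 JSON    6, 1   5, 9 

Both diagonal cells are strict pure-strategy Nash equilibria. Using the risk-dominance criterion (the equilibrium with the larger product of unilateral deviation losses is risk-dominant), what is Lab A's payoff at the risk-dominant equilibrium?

At both CSV: Lab A loses 9 − 6 = 3 by deviating; Lab B loses 11 − 5 = 6. Product = 3·6 = 18.
At both JSON: Lab A loses 5 − 0 = 5 by deviating; Lab B loses 9 − 1 = 8. Product = 5·8 = 40.
40 > 18, so both JSON is risk-dominant. Lab A's payoff there is 5.

5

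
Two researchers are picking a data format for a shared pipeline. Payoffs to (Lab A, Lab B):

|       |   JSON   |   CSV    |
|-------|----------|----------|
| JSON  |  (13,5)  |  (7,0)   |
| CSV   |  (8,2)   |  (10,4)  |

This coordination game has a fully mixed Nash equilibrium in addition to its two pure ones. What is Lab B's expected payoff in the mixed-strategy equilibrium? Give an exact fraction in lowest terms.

20/7

Lab A mixes with probability p on JSON, chosen so Lab B is indifferent: 5p + 2(1−p) = 0p + 4(1−p) gives p = 2/7.
Lab B's expected payoff is 5·2/7 + 2·5/7 = 20/7.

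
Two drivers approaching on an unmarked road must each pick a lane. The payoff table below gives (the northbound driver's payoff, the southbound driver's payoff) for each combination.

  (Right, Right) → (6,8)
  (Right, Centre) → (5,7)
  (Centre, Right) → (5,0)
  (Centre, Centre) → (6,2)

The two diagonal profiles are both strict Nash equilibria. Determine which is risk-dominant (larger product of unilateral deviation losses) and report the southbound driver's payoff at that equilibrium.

At both Right: the northbound driver loses 6 − 5 = 1 by deviating; the southbound driver loses 8 − 7 = 1. Product = 1·1 = 1.
At both Centre: the northbound driver loses 6 − 5 = 1 by deviating; the southbound driver loses 2 − 0 = 2. Product = 1·2 = 2.
2 > 1, so both Centre is risk-dominant. The southbound driver's payoff there is 2.

2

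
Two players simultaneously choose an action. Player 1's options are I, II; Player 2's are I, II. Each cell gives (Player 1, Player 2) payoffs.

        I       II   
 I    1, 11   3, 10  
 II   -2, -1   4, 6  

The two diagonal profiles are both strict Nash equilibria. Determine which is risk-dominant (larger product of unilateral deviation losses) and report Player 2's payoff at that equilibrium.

6

At both I: Player 1 loses 1 − (-2) = 3 by deviating; Player 2 loses 11 − 10 = 1. Product = 3·1 = 3.
At both II: Player 1 loses 4 − 3 = 1 by deviating; Player 2 loses 6 − (-1) = 7. Product = 1·7 = 7.
7 > 3, so both II is risk-dominant. Player 2's payoff there is 6.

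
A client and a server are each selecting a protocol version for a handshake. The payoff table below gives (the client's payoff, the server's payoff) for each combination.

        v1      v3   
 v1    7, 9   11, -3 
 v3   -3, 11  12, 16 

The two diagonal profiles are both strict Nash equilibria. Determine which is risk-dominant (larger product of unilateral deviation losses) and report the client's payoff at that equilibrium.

At both v1: the client loses 7 − (-3) = 10 by deviating; the server loses 9 − (-3) = 12. Product = 10·12 = 120.
At both v3: the client loses 12 − 11 = 1 by deviating; the server loses 16 − 11 = 5. Product = 1·5 = 5.
120 > 5, so both v1 is risk-dominant. The client's payoff there is 7.

7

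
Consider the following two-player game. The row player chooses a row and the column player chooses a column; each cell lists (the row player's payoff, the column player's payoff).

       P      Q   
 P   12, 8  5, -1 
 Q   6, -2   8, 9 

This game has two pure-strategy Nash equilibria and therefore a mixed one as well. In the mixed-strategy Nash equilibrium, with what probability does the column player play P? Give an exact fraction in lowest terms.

1/3

The column player's mix q on P must make the row player indifferent between P and Q.
The row player's payoff from P: 12q + 5(1−q). From Q: 6q + 8(1−q).
Set equal: 6q = 3(1−q) → q = 3/9 = 1/3.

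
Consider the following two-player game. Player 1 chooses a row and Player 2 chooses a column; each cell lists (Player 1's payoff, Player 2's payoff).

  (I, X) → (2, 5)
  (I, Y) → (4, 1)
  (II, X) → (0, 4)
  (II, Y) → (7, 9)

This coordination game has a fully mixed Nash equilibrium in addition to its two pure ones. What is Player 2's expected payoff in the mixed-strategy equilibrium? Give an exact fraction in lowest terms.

Player 1 mixes with probability p on I, chosen so Player 2 is indifferent: 5p + 4(1−p) = 1p + 9(1−p) gives p = 5/9.
Player 2's expected payoff is 5·5/9 + 4·4/9 = 41/9.

41/9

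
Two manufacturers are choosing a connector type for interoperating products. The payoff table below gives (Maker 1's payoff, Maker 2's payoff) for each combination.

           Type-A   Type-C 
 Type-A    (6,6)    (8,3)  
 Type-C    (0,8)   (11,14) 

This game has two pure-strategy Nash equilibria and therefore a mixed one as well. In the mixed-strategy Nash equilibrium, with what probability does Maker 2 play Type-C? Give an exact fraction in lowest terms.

Maker 2's mix q on Type-A must make Maker 1 indifferent between Type-A and Type-C.
Maker 1's payoff from Type-A: 6q + 8(1−q). From Type-C: 0q + 11(1−q).
Set equal: 6q = 3(1−q) → q = 3/9 = 1/3.
Probability on Type-C is 1 − 1/3 = 2/3.

2/3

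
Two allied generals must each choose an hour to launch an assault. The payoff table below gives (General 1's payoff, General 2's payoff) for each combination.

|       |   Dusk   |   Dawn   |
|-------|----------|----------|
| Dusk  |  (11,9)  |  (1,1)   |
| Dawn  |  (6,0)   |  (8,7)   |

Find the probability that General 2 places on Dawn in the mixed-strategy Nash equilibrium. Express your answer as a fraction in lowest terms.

5/12

General 2's mix q on Dusk must make General 1 indifferent between Dusk and Dawn.
General 1's payoff from Dusk: 11q + 1(1−q). From Dawn: 6q + 8(1−q).
Set equal: 5q = 7(1−q) → q = 7/12.
Probability on Dawn is 1 − 7/12 = 5/12.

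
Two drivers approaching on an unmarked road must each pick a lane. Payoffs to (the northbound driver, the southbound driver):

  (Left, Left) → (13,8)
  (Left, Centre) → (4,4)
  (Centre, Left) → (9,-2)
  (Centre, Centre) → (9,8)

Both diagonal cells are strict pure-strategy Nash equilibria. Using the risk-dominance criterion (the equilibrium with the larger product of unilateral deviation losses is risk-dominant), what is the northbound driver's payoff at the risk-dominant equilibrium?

9

At both Left: the northbound driver loses 13 − 9 = 4 by deviating; the southbound driver loses 8 − 4 = 4. Product = 4·4 = 16.
At both Centre: the northbound driver loses 9 − 4 = 5 by deviating; the southbound driver loses 8 − (-2) = 10. Product = 5·10 = 50.
50 > 16, so both Centre is risk-dominant. The northbound driver's payoff there is 9.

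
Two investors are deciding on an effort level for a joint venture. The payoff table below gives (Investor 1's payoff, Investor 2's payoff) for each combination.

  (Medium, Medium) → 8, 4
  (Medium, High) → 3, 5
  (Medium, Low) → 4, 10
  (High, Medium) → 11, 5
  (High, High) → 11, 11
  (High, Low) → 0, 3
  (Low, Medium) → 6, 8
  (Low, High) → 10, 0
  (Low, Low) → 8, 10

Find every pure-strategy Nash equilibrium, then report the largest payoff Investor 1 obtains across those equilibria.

Both High is a pure NE (Investor 1: 11 ≥ 10; Investor 2: 11 ≥ 5). Investor 1 gets 11.
Both Low is a pure NE (Investor 1: 8 ≥ 4; Investor 2: 10 ≥ 8). Investor 1 gets 8.
Every other cell has a profitable deviation for at least one player. Highest of {11, 8} is 11.

11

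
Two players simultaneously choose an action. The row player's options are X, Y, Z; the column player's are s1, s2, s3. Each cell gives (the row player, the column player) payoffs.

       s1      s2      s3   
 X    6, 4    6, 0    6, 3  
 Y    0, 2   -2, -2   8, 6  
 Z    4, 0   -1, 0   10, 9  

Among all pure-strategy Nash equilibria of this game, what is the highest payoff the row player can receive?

(X, s1) is a pure NE (the row player: 6 ≥ 4; the column player: 4 ≥ 3). The row player gets 6.
(Z, s3) is a pure NE (the row player: 10 ≥ 8; the column player: 9 ≥ 0). The row player gets 10.
Every other cell has a profitable deviation for at least one player. Highest of {6, 10} is 10.

10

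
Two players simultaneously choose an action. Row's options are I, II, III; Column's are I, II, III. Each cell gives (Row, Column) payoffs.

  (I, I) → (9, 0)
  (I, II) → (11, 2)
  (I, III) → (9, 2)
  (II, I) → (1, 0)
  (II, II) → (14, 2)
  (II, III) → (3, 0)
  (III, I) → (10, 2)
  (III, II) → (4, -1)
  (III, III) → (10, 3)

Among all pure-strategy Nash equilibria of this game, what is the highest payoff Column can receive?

3

Both II is a pure NE (Row: 14 ≥ 11; Column: 2 ≥ 0). Column gets 2.
Both III is a pure NE (Row: 10 ≥ 9; Column: 3 ≥ 2). Column gets 3.
Every other cell has a profitable deviation for at least one player. Highest of {2, 3} is 3.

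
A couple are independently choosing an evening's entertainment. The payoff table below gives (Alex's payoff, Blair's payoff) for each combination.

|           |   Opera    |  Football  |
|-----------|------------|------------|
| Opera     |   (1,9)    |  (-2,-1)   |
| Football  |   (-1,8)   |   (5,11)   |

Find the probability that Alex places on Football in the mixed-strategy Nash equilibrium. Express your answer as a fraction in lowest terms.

Alex's mix p on Opera must make Blair indifferent between Opera and Football.
Blair's payoff from Opera: 9p + 8(1−p). From Football: (-1)p + 11(1−p).
Set equal: 10p = 3(1−p) → p = 3/13.
Probability on Football is 1 − 3/13 = 10/13.

10/13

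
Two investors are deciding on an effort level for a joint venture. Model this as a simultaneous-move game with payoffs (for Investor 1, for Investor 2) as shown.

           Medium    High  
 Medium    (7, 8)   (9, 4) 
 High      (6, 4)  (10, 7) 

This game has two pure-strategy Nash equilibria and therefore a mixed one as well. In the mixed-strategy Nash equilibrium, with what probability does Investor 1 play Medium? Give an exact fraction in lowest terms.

3/7

Investor 1's mix p on Medium must make Investor 2 indifferent between Medium and High.
Investor 2's payoff from Medium: 8p + 4(1−p). From High: 4p + 7(1−p).
Set equal: 4p = 3(1−p) → p = 3/7.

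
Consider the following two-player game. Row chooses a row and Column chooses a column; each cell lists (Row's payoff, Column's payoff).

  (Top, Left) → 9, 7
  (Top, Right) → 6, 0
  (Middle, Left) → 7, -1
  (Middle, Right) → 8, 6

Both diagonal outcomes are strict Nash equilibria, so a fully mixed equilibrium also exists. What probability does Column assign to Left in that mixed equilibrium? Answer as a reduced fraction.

1/2

Column's mix q on Left must make Row indifferent between Top and Middle.
Row's payoff from Top: 9q + 6(1−q). From Middle: 7q + 8(1−q).
Set equal: 2q = 2(1−q) → q = 2/4 = 1/2.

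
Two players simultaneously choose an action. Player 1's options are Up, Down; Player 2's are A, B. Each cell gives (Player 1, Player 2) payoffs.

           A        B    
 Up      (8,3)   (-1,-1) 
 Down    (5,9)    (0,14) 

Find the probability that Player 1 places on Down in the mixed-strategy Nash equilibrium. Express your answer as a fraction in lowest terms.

4/9

Player 1's mix p on Up must make Player 2 indifferent between A and B.
Player 2's payoff from A: 3p + 9(1−p). From B: (-1)p + 14(1−p).
Set equal: 4p = 5(1−p) → p = 5/9.
Probability on Down is 1 − 5/9 = 4/9.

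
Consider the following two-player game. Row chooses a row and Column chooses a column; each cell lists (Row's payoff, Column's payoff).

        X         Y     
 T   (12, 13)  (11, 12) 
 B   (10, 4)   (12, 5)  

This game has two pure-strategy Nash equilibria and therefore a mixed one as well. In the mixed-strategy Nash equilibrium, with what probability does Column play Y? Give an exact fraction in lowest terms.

2/3

Column's mix q on X must make Row indifferent between T and B.
Row's payoff from T: 12q + 11(1−q). From B: 10q + 12(1−q).
Set equal: 2q = 1(1−q) → q = 1/3.
Probability on Y is 1 − 1/3 = 2/3.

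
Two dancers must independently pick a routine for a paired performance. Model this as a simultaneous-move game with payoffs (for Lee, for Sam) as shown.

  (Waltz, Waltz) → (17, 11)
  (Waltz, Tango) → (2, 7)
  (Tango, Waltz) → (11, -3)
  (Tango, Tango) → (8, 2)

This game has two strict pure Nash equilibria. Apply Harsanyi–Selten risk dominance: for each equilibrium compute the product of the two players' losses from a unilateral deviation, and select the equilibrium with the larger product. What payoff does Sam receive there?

2

At both Waltz: Lee loses 17 − 11 = 6 by deviating; Sam loses 11 − 7 = 4. Product = 6·4 = 24.
At both Tango: Lee loses 8 − 2 = 6 by deviating; Sam loses 2 − (-3) = 5. Product = 6·5 = 30.
30 > 24, so both Tango is risk-dominant. Sam's payoff there is 2.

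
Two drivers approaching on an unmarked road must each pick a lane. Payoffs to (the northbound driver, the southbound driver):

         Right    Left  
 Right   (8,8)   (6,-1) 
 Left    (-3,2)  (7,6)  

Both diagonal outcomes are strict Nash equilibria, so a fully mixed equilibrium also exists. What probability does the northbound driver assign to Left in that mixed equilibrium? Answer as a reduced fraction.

The northbound driver's mix p on Right must make the southbound driver indifferent between Right and Left.
The southbound driver's payoff from Right: 8p + 2(1−p). From Left: (-1)p + 6(1−p).
Set equal: 9p = 4(1−p) → p = 4/13.
Probability on Left is 1 − 4/13 = 9/13.

9/13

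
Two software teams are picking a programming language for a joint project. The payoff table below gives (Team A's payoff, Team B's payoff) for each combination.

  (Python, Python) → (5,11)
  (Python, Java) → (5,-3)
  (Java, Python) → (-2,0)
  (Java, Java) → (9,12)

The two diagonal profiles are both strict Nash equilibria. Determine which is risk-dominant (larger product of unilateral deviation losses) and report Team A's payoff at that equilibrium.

At both Python: Team A loses 5 − (-2) = 7 by deviating; Team B loses 11 − (-3) = 14. Product = 7·14 = 98.
At both Java: Team A loses 9 − 5 = 4 by deviating; Team B loses 12 − 0 = 12. Product = 4·12 = 48.
98 > 48, so both Python is risk-dominant. Team A's payoff there is 5.

5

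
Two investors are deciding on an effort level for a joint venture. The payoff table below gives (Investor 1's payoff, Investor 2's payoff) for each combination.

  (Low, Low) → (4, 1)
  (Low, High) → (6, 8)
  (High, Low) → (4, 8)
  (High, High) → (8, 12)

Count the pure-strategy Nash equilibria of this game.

1

Both High: Investor 1 gets 8 (best alternative 6); Investor 2 gets 12 (best alternative 8). Neither deviates — NE.
Both Low is not a NE: Investor 2 would switch to High (8 > 1).
No other cell survives both best-response checks, so there is 1 pure NE.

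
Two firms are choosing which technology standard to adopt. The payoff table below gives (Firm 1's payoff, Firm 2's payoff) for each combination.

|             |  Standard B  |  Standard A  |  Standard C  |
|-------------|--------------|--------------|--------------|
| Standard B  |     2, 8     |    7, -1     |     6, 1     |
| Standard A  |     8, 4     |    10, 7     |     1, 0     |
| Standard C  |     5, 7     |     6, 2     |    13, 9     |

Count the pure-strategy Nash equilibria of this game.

2

Both Standard A: Firm 1 gets 10 (best alternative 7); Firm 2 gets 7 (best alternative 4). Neither deviates — NE.
Both Standard C: Firm 1 gets 13 (best alternative 6); Firm 2 gets 9 (best alternative 7). Neither deviates — NE.
Both Standard B is not a NE: Firm 1 would switch to Standard A (8 > 2).
No other cell survives both best-response checks, so there are 2 pure NE.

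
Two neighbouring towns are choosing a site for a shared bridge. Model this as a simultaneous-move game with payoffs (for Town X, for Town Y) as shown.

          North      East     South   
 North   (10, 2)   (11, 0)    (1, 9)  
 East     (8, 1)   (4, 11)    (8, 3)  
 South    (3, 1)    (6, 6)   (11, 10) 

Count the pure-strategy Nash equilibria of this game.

1

Both South: Town X gets 11 (best alternative 8); Town Y gets 10 (best alternative 6). Neither deviates — NE.
Both East is not a NE: Town X would switch to North (11 > 4).
No other cell survives both best-response checks, so there is 1 pure NE.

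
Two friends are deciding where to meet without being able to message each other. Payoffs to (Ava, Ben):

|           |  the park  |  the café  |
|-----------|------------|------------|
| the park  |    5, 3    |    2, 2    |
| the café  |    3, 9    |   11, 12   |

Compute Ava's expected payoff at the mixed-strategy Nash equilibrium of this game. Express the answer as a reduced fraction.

Ben mixes with probability q on the park, chosen so Ava is indifferent: 5q + 2(1−q) = 3q + 11(1−q) gives q = 9/11.
Ava's expected payoff (from either row, since indifferent) is 5·9/11 + 2·2/11 = 49/11.

49/11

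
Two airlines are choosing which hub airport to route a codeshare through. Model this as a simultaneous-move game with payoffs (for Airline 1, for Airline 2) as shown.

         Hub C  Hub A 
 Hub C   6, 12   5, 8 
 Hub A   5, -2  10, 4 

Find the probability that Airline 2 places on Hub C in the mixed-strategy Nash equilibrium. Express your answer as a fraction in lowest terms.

5/6

Airline 2's mix q on Hub C must make Airline 1 indifferent between Hub C and Hub A.
Airline 1's payoff from Hub C: 6q + 5(1−q). From Hub A: 5q + 10(1−q).
Set equal: 1q = 5(1−q) → q = 5/6.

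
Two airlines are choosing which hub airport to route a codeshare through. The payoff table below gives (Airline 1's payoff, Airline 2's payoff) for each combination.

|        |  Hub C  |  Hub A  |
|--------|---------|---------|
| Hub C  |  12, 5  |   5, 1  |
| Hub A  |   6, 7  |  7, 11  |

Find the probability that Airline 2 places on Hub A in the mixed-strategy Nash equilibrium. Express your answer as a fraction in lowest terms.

3/4

Airline 2's mix q on Hub C must make Airline 1 indifferent between Hub C and Hub A.
Airline 1's payoff from Hub C: 12q + 5(1−q). From Hub A: 6q + 7(1−q).
Set equal: 6q = 2(1−q) → q = 2/8 = 1/4.
Probability on Hub A is 1 − 1/4 = 3/4.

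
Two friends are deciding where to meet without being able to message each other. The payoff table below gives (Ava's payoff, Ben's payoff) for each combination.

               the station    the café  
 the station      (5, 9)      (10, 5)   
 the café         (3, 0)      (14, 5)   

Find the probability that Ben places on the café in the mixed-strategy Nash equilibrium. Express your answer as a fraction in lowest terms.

1/3

Ben's mix q on the station must make Ava indifferent between the station and the café.
Ava's payoff from the station: 5q + 10(1−q). From the café: 3q + 14(1−q).
Set equal: 2q = 4(1−q) → q = 4/6 = 2/3.
Probability on the café is 1 − 2/3 = 1/3.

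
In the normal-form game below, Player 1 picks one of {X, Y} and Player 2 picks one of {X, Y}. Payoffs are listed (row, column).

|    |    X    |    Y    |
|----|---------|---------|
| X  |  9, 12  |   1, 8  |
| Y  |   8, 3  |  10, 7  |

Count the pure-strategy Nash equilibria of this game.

Both X: Player 1 gets 9 (best alternative 8); Player 2 gets 12 (best alternative 8). Neither deviates — NE.
Both Y: Player 1 gets 10 (best alternative 1); Player 2 gets 7 (best alternative 3). Neither deviates — NE.
(X, Y) is not a NE: Player 1 would switch to Y (10 > 1).
No other cell survives both best-response checks, so there are 2 pure NE.

2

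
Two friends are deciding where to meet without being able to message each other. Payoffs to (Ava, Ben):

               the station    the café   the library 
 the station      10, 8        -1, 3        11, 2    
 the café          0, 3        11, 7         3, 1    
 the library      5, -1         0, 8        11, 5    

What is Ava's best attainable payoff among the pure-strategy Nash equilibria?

11

Both the station is a pure NE (Ava: 10 ≥ 5; Ben: 8 ≥ 3). Ava gets 10.
Both the café is a pure NE (Ava: 11 ≥ 0; Ben: 7 ≥ 3). Ava gets 11.
Every other cell has a profitable deviation for at least one player. Highest of {10, 11} is 11.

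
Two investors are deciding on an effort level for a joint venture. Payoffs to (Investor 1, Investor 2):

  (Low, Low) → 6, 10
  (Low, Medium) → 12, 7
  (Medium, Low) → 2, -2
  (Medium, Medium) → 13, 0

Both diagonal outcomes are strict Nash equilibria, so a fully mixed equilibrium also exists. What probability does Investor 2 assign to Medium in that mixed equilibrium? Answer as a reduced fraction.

4/5

Investor 2's mix q on Low must make Investor 1 indifferent between Low and Medium.
Investor 1's payoff from Low: 6q + 12(1−q). From Medium: 2q + 13(1−q).
Set equal: 4q = 1(1−q) → q = 1/5.
Probability on Medium is 1 − 1/5 = 4/5.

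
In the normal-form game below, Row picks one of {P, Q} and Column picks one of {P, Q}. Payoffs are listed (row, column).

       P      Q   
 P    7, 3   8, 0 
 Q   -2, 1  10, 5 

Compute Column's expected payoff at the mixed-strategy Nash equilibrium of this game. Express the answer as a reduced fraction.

15/7

Row mixes with probability p on P, chosen so Column is indifferent: 3p + 1(1−p) = 0p + 5(1−p) gives p = 4/7.
Column's expected payoff is 3·4/7 + 1·3/7 = 15/7.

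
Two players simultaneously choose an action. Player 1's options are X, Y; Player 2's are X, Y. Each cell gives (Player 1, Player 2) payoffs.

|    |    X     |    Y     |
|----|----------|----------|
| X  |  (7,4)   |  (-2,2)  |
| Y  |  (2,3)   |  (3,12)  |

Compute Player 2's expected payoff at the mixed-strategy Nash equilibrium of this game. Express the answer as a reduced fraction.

42/11

Player 1 mixes with probability p on X, chosen so Player 2 is indifferent: 4p + 3(1−p) = 2p + 12(1−p) gives p = 9/11.
Player 2's expected payoff is 4·9/11 + 3·2/11 = 42/11.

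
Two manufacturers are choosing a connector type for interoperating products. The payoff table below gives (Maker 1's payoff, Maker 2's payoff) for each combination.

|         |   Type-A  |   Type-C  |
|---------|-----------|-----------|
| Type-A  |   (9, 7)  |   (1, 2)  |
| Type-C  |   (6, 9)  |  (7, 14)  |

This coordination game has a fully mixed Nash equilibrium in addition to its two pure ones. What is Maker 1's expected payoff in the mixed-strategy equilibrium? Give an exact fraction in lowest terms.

Maker 2 mixes with probability q on Type-A, chosen so Maker 1 is indifferent: 9q + 1(1−q) = 6q + 7(1−q) gives q = 2/3.
Maker 1's expected payoff (from either row, since indifferent) is 9·2/3 + 1·1/3 = 19/3.

19/3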